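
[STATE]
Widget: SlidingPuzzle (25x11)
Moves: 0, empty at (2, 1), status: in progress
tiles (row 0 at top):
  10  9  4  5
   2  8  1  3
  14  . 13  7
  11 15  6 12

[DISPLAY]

┌────┬────┬────┬────┐    
│ 10 │  9 │  4 │  5 │    
├────┼────┼────┼────┤    
│  2 │  8 │  1 │  3 │    
├────┼────┼────┼────┤    
│ 14 │    │ 13 │  7 │    
├────┼────┼────┼────┤    
│ 11 │ 15 │  6 │ 12 │    
└────┴────┴────┴────┘    
Moves: 0                 
                         


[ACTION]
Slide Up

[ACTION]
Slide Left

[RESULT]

┌────┬────┬────┬────┐    
│ 10 │  9 │  4 │  5 │    
├────┼────┼────┼────┤    
│  2 │  8 │  1 │  3 │    
├────┼────┼────┼────┤    
│ 14 │ 15 │ 13 │  7 │    
├────┼────┼────┼────┤    
│ 11 │  6 │    │ 12 │    
└────┴────┴────┴────┘    
Moves: 2                 
                         


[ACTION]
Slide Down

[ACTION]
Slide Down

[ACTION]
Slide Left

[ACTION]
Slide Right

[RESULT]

┌────┬────┬────┬────┐    
│ 10 │  9 │  4 │  5 │    
├────┼────┼────┼────┤    
│  2 │  8 │    │  3 │    
├────┼────┼────┼────┤    
│ 14 │ 15 │  1 │  7 │    
├────┼────┼────┼────┤    
│ 11 │  6 │ 13 │ 12 │    
└────┴────┴────┴────┘    
Moves: 6                 
                         


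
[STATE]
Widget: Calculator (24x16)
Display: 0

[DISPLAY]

                       0
┌───┬───┬───┬───┐       
│ 7 │ 8 │ 9 │ ÷ │       
├───┼───┼───┼───┤       
│ 4 │ 5 │ 6 │ × │       
├───┼───┼───┼───┤       
│ 1 │ 2 │ 3 │ - │       
├───┼───┼───┼───┤       
│ 0 │ . │ = │ + │       
├───┼───┼───┼───┤       
│ C │ MC│ MR│ M+│       
└───┴───┴───┴───┘       
                        
                        
                        
                        


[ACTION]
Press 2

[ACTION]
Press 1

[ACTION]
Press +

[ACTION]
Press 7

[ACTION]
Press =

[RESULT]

                      28
┌───┬───┬───┬───┐       
│ 7 │ 8 │ 9 │ ÷ │       
├───┼───┼───┼───┤       
│ 4 │ 5 │ 6 │ × │       
├───┼───┼───┼───┤       
│ 1 │ 2 │ 3 │ - │       
├───┼───┼───┼───┤       
│ 0 │ . │ = │ + │       
├───┼───┼───┼───┤       
│ C │ MC│ MR│ M+│       
└───┴───┴───┴───┘       
                        
                        
                        
                        


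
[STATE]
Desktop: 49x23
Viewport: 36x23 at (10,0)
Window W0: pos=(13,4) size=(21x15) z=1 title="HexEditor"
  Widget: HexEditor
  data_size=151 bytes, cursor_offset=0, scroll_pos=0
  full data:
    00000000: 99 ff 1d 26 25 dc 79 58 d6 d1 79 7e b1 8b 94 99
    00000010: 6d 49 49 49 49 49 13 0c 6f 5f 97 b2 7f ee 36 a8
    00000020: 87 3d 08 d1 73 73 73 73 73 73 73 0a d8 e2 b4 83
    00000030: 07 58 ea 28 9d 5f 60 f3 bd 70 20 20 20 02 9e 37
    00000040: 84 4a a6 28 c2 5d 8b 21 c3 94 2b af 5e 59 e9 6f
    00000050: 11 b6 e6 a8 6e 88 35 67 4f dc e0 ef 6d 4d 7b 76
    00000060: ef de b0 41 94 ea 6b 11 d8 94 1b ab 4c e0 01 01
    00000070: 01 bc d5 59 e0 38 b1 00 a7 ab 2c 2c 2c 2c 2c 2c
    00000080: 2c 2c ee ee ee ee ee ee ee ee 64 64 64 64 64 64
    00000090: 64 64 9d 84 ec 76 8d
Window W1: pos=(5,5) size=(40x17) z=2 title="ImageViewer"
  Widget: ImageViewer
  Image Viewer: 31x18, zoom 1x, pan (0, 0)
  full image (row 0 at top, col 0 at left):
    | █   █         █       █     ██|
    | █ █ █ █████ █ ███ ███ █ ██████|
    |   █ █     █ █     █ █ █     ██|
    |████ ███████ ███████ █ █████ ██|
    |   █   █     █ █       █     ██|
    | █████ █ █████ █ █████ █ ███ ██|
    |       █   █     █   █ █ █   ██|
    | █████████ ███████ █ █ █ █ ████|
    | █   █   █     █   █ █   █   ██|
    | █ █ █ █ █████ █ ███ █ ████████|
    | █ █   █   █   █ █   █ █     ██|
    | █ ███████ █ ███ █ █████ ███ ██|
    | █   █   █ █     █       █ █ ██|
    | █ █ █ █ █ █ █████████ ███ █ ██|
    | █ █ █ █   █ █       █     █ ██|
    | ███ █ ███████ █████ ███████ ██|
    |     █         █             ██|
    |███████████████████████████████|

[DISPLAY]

                                    
                                    
                                    
                                    
   ┏━━━━━━━━━━━━━━━━━━━┓            
━━━━━━━━━━━━━━━━━━━━━━━━━━━━━━━━━━┓ 
geViewer                          ┃ 
──────────────────────────────────┨ 
 █         █       █     ██       ┃ 
 █ █████ █ ███ ███ █ ██████       ┃ 
 █     █ █     █ █ █     ██       ┃ 
 ███████ ███████ █ █████ ██       ┃ 
   █     █ █       █     ██       ┃ 
██ █ █████ █ █████ █ ███ ██       ┃ 
   █   █     █   █ █ █   ██       ┃ 
██████ ███████ █ █ █ █ ████       ┃ 
 █   █     █   █ █   █   ██       ┃ 
 █ █ █████ █ ███ █ ████████       ┃ 
   █   █   █ █   █ █     ██       ┃ 
██████ █ ███ █ █████ ███ ██       ┃ 
 █   █ █     █       █ █ ██       ┃ 
━━━━━━━━━━━━━━━━━━━━━━━━━━━━━━━━━━┛ 
                                    


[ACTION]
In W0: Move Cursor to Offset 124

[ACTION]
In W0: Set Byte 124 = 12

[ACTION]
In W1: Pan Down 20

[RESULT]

                                    
                                    
                                    
                                    
   ┏━━━━━━━━━━━━━━━━━━━┓            
━━━━━━━━━━━━━━━━━━━━━━━━━━━━━━━━━━┓ 
geViewer                          ┃ 
──────────────────────────────────┨ 
                                  ┃ 
                                  ┃ 
                                  ┃ 
                                  ┃ 
                                  ┃ 
                                  ┃ 
                                  ┃ 
                                  ┃ 
                                  ┃ 
                                  ┃ 
                                  ┃ 
                                  ┃ 
                                  ┃ 
━━━━━━━━━━━━━━━━━━━━━━━━━━━━━━━━━━┛ 
                                    


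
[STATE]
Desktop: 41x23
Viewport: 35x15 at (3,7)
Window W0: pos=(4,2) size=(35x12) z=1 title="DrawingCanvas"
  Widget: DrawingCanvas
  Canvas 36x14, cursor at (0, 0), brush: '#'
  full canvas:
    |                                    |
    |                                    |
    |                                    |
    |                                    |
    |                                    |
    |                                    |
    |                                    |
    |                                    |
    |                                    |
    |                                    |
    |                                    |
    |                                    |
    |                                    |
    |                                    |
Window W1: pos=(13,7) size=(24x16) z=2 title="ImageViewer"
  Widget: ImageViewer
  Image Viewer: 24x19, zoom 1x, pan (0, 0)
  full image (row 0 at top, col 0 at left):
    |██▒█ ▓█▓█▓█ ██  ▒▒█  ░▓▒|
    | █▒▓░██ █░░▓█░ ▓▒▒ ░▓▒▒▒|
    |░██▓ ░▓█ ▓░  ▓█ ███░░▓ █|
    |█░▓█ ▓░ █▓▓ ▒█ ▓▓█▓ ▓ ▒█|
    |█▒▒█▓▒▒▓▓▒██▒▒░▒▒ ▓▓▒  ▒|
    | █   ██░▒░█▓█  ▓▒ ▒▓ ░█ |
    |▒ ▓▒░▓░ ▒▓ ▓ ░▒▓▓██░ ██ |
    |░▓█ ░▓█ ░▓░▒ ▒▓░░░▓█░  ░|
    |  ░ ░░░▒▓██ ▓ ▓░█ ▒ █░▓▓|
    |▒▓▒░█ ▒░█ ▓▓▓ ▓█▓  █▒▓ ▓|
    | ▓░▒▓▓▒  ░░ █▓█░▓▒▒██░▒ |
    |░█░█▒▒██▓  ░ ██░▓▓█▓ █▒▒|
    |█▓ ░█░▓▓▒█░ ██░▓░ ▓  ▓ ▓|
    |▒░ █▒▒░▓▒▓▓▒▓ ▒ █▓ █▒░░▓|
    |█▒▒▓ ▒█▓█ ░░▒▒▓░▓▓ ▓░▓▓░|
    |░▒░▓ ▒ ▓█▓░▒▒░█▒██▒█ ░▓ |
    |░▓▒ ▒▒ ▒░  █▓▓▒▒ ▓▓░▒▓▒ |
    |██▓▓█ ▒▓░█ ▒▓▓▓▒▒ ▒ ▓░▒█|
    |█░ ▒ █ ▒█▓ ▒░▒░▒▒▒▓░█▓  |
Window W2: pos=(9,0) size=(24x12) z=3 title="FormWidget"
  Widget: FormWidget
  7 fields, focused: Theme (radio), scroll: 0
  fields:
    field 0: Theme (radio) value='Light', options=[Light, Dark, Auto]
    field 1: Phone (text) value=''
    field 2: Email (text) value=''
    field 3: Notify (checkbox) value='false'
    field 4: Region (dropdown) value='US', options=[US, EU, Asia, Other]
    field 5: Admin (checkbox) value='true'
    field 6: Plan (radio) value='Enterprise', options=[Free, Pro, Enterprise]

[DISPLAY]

 ┃    ┃  Region:     [US   ▼]┃━━━┓ 
 ┃    ┃  Admin:      [x]     ┃   ┃ 
 ┃    ┃  Plan:       ( ) Free┃───┨ 
 ┃    ┃                      ┃  ░┃ 
 ┃    ┗━━━━━━━━━━━━━━━━━━━━━━┛░▓▒┃ 
 ┃        ┃░██▓ ░▓█ ▓░  ▓█ ███░░▓┃ 
 ┗━━━━━━━━┃█░▓█ ▓░ █▓▓ ▒█ ▓▓█▓ ▓ ┃━
          ┃█▒▒█▓▒▒▓▓▒██▒▒░▒▒ ▓▓▒ ┃ 
          ┃ █   ██░▒░█▓█  ▓▒ ▒▓ ░┃ 
          ┃▒ ▓▒░▓░ ▒▓ ▓ ░▒▓▓██░ █┃ 
          ┃░▓█ ░▓█ ░▓░▒ ▒▓░░░▓█░ ┃ 
          ┃  ░ ░░░▒▓██ ▓ ▓░█ ▒ █░┃ 
          ┃▒▓▒░█ ▒░█ ▓▓▓ ▓█▓  █▒▓┃ 
          ┃ ▓░▒▓▓▒  ░░ █▓█░▓▒▒██░┃ 
          ┃░█░█▒▒██▓  ░ ██░▓▓█▓ █┃ 


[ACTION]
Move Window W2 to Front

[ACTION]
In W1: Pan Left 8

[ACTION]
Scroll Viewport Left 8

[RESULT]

    ┃    ┃  Region:     [US   ▼]┃━━
    ┃    ┃  Admin:      [x]     ┃  
    ┃    ┃  Plan:       ( ) Free┃──
    ┃    ┃                      ┃  
    ┃    ┗━━━━━━━━━━━━━━━━━━━━━━┛░▓
    ┃        ┃░██▓ ░▓█ ▓░  ▓█ ███░░
    ┗━━━━━━━━┃█░▓█ ▓░ █▓▓ ▒█ ▓▓█▓ ▓
             ┃█▒▒█▓▒▒▓▓▒██▒▒░▒▒ ▓▓▒
             ┃ █   ██░▒░█▓█  ▓▒ ▒▓ 
             ┃▒ ▓▒░▓░ ▒▓ ▓ ░▒▓▓██░ 
             ┃░▓█ ░▓█ ░▓░▒ ▒▓░░░▓█░
             ┃  ░ ░░░▒▓██ ▓ ▓░█ ▒ █
             ┃▒▓▒░█ ▒░█ ▓▓▓ ▓█▓  █▒
             ┃ ▓░▒▓▓▒  ░░ █▓█░▓▒▒██
             ┃░█░█▒▒██▓  ░ ██░▓▓█▓ 


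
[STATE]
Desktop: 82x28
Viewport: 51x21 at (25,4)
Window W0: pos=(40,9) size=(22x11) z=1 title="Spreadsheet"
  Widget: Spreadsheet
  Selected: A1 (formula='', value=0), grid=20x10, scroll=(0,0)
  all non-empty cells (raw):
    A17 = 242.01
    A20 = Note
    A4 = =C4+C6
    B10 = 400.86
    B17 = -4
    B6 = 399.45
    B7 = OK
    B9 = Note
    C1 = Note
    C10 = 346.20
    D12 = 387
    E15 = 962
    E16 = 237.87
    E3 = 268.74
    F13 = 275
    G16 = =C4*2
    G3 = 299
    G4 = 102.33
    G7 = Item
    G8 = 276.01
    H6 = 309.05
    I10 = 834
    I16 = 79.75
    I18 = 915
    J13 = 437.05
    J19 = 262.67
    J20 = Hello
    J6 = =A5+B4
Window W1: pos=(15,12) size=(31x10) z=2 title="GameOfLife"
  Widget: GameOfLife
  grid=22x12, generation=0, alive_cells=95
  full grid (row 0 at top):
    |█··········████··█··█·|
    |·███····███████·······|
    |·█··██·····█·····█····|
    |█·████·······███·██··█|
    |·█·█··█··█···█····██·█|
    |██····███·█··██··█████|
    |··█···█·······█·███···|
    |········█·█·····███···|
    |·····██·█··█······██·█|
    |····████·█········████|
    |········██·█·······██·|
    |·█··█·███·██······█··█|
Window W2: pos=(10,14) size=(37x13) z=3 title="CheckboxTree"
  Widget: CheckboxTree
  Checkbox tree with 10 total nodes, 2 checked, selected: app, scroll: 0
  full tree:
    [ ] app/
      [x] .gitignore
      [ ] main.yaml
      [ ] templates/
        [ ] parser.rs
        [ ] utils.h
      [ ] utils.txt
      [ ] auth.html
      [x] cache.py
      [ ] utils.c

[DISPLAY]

                                                   
                                                   
                                                   
                                                   
                                                   
               ┏━━━━━━━━━━━━━━━━━━━━┓              
               ┃ Spreadsheet        ┃              
               ┠────────────────────┨              
━━━━━━━━━━━━━━━━━━━━┓               ┃              
fe                  ┃  A       B    ┃              
━━━━━━━━━━━━━━━━━━━━━┓--------------┃              
                     ┃   [0]       0┃              
─────────────────────┨     0       0┃              
                     ┃     0       0┃              
ore                  ┃     0       0┃              
ml                   ┃━━━━━━━━━━━━━━┛              
es/                  ┃                             
r.rs                 ┃                             
.h                   ┃                             
xt                   ┃                             
ml                   ┃                             


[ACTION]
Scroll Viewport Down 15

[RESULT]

                                                   
                                                   
               ┏━━━━━━━━━━━━━━━━━━━━┓              
               ┃ Spreadsheet        ┃              
               ┠────────────────────┨              
━━━━━━━━━━━━━━━━━━━━┓               ┃              
fe                  ┃  A       B    ┃              
━━━━━━━━━━━━━━━━━━━━━┓--------------┃              
                     ┃   [0]       0┃              
─────────────────────┨     0       0┃              
                     ┃     0       0┃              
ore                  ┃     0       0┃              
ml                   ┃━━━━━━━━━━━━━━┛              
es/                  ┃                             
r.rs                 ┃                             
.h                   ┃                             
xt                   ┃                             
ml                   ┃                             
y                    ┃                             
━━━━━━━━━━━━━━━━━━━━━┛                             
                                                   


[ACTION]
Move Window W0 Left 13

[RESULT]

                                                   
                                                   
  ┏━━━━━━━━━━━━━━━━━━━━┓                           
  ┃ Spreadsheet        ┃                           
  ┠────────────────────┨                           
━━━━━━━━━━━━━━━━━━━━┓  ┃                           
fe                  ┃  ┃                           
━━━━━━━━━━━━━━━━━━━━━┓-┃                           
                     ┃0┃                           
─────────────────────┨0┃                           
                     ┃0┃                           
ore                  ┃0┃                           
ml                   ┃━┛                           
es/                  ┃                             
r.rs                 ┃                             
.h                   ┃                             
xt                   ┃                             
ml                   ┃                             
y                    ┃                             
━━━━━━━━━━━━━━━━━━━━━┛                             
                                                   


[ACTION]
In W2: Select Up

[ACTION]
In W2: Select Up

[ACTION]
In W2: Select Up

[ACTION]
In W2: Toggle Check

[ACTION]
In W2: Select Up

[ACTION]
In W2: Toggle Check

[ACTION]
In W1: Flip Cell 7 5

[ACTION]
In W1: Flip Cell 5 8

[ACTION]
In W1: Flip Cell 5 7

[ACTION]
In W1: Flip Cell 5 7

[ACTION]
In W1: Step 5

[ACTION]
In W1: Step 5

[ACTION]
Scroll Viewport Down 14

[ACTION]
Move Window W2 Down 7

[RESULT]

                                                   
                                                   
  ┏━━━━━━━━━━━━━━━━━━━━┓                           
  ┃ Spreadsheet        ┃                           
  ┠────────────────────┨                           
━━━━━━━━━━━━━━━━━━━━┓  ┃                           
fe                  ┃  ┃                           
────────────────────┨--┃                           
━━━━━━━━━━━━━━━━━━━━━┓0┃                           
                     ┃0┃                           
─────────────────────┨0┃                           
                     ┃0┃                           
ore                  ┃━┛                           
ml                   ┃                             
es/                  ┃                             
r.rs                 ┃                             
.h                   ┃                             
xt                   ┃                             
ml                   ┃                             
y                    ┃                             
━━━━━━━━━━━━━━━━━━━━━┛                             


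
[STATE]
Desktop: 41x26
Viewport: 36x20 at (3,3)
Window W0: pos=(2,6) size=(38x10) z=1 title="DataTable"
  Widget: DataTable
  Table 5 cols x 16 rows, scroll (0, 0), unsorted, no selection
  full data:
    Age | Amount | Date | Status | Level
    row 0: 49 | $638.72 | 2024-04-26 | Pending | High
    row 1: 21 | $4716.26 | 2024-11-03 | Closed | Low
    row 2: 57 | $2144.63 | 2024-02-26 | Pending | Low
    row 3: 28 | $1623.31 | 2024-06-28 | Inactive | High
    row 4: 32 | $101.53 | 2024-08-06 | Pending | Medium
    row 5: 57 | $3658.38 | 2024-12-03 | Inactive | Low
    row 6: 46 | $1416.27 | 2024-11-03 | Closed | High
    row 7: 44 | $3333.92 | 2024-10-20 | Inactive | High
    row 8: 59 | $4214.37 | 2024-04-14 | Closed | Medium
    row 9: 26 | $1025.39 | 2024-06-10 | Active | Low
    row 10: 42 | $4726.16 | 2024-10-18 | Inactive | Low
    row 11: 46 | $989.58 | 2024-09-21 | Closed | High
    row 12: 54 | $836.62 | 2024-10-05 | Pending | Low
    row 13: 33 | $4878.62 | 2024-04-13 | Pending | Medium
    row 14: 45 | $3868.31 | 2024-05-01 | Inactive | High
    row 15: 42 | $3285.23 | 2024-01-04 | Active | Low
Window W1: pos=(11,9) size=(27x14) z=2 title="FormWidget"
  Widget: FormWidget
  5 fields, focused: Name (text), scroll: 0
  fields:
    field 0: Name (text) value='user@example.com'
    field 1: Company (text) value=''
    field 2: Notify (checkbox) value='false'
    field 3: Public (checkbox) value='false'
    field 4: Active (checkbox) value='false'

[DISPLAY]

                                    
                                    
                                    
━━━━━━━━━━━━━━━━━━━━━━━━━━━━━━━━━━━━
 DataTable                          
────────────────────────────────────
Age│Amou┏━━━━━━━━━━━━━━━━━━━━━━━━━┓v
───┼────┃ FormWidget              ┃─
49 │$638┠─────────────────────────┨g
21 │$471┃> Name:       [user@exam]┃w
57 │$214┃  Company:    [         ]┃w
28 │$162┃  Notify:     [ ]        ┃g
━━━━━━━━┃  Public:     [ ]        ┃━
        ┃  Active:     [ ]        ┃ 
        ┃                         ┃ 
        ┃                         ┃ 
        ┃                         ┃ 
        ┃                         ┃ 
        ┃                         ┃ 
        ┗━━━━━━━━━━━━━━━━━━━━━━━━━┛ 


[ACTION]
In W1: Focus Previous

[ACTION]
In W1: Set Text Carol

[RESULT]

                                    
                                    
                                    
━━━━━━━━━━━━━━━━━━━━━━━━━━━━━━━━━━━━
 DataTable                          
────────────────────────────────────
Age│Amou┏━━━━━━━━━━━━━━━━━━━━━━━━━┓v
───┼────┃ FormWidget              ┃─
49 │$638┠─────────────────────────┨g
21 │$471┃  Name:       [user@exam]┃w
57 │$214┃  Company:    [         ]┃w
28 │$162┃  Notify:     [ ]        ┃g
━━━━━━━━┃  Public:     [ ]        ┃━
        ┃> Active:     [ ]        ┃ 
        ┃                         ┃ 
        ┃                         ┃ 
        ┃                         ┃ 
        ┃                         ┃ 
        ┃                         ┃ 
        ┗━━━━━━━━━━━━━━━━━━━━━━━━━┛ 


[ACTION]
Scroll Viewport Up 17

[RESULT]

                                    
                                    
                                    
                                    
                                    
                                    
━━━━━━━━━━━━━━━━━━━━━━━━━━━━━━━━━━━━
 DataTable                          
────────────────────────────────────
Age│Amou┏━━━━━━━━━━━━━━━━━━━━━━━━━┓v
───┼────┃ FormWidget              ┃─
49 │$638┠─────────────────────────┨g
21 │$471┃  Name:       [user@exam]┃w
57 │$214┃  Company:    [         ]┃w
28 │$162┃  Notify:     [ ]        ┃g
━━━━━━━━┃  Public:     [ ]        ┃━
        ┃> Active:     [ ]        ┃ 
        ┃                         ┃ 
        ┃                         ┃ 
        ┃                         ┃ 


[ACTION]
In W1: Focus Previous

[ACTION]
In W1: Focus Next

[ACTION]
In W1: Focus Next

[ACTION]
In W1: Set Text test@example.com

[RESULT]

                                    
                                    
                                    
                                    
                                    
                                    
━━━━━━━━━━━━━━━━━━━━━━━━━━━━━━━━━━━━
 DataTable                          
────────────────────────────────────
Age│Amou┏━━━━━━━━━━━━━━━━━━━━━━━━━┓v
───┼────┃ FormWidget              ┃─
49 │$638┠─────────────────────────┨g
21 │$471┃> Name:       [test@exam]┃w
57 │$214┃  Company:    [         ]┃w
28 │$162┃  Notify:     [ ]        ┃g
━━━━━━━━┃  Public:     [ ]        ┃━
        ┃  Active:     [ ]        ┃ 
        ┃                         ┃ 
        ┃                         ┃ 
        ┃                         ┃ 


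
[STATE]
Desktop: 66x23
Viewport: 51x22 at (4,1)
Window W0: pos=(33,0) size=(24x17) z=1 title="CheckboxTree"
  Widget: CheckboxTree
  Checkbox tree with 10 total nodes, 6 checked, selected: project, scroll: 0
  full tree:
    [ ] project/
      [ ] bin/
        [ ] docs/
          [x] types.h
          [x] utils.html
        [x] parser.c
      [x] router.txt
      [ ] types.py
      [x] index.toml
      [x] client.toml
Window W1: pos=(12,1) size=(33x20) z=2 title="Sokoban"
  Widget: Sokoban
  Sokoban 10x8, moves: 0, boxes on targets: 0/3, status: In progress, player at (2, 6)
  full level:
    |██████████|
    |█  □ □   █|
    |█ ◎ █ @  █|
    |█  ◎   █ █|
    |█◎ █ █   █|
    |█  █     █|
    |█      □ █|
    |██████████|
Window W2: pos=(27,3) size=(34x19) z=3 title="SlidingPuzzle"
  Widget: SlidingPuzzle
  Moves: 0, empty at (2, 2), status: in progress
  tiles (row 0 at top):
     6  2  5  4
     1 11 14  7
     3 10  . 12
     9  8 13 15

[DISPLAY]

        ┏━━━━━━━━━━━━━━━━━━━━━━━━━━━━━━━┓ee        
        ┃ Sokoban                       ┃──────────
        ┠──────────────┏━━━━━━━━━━━━━━━━━━━━━━━━━━━
        ┃██████████    ┃ SlidingPuzzle             
        ┃█  □ □   █    ┠───────────────────────────
        ┃█ ◎ █ @  █    ┃┌────┬────┬────┬────┐      
        ┃█  ◎   █ █    ┃│  6 │  2 │  5 │  4 │      
        ┃█◎ █ █   █    ┃├────┼────┼────┼────┤      
        ┃█  █     █    ┃│  1 │ 11 │ 14 │  7 │      
        ┃█      □ █    ┃├────┼────┼────┼────┤      
        ┃██████████    ┃│  3 │ 10 │    │ 12 │      
        ┃Moves: 0  0/3 ┃├────┼────┼────┼────┤      
        ┃              ┃│  9 │  8 │ 13 │ 15 │      
        ┃              ┃└────┴────┴────┴────┘      
        ┃              ┃Moves: 0                   
        ┃              ┃                           
        ┃              ┃                           
        ┃              ┃                           
        ┃              ┃                           
        ┗━━━━━━━━━━━━━━┃                           
                       ┗━━━━━━━━━━━━━━━━━━━━━━━━━━━
                                                   


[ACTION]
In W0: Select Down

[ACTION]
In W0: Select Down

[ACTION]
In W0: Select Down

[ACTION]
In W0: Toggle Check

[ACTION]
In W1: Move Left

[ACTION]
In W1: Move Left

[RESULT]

        ┏━━━━━━━━━━━━━━━━━━━━━━━━━━━━━━━┓ee        
        ┃ Sokoban                       ┃──────────
        ┠──────────────┏━━━━━━━━━━━━━━━━━━━━━━━━━━━
        ┃██████████    ┃ SlidingPuzzle             
        ┃█  □ □   █    ┠───────────────────────────
        ┃█ ◎ █@   █    ┃┌────┬────┬────┬────┐      
        ┃█  ◎   █ █    ┃│  6 │  2 │  5 │  4 │      
        ┃█◎ █ █   █    ┃├────┼────┼────┼────┤      
        ┃█  █     █    ┃│  1 │ 11 │ 14 │  7 │      
        ┃█      □ █    ┃├────┼────┼────┼────┤      
        ┃██████████    ┃│  3 │ 10 │    │ 12 │      
        ┃Moves: 1  0/3 ┃├────┼────┼────┼────┤      
        ┃              ┃│  9 │  8 │ 13 │ 15 │      
        ┃              ┃└────┴────┴────┴────┘      
        ┃              ┃Moves: 0                   
        ┃              ┃                           
        ┃              ┃                           
        ┃              ┃                           
        ┃              ┃                           
        ┗━━━━━━━━━━━━━━┃                           
                       ┗━━━━━━━━━━━━━━━━━━━━━━━━━━━
                                                   


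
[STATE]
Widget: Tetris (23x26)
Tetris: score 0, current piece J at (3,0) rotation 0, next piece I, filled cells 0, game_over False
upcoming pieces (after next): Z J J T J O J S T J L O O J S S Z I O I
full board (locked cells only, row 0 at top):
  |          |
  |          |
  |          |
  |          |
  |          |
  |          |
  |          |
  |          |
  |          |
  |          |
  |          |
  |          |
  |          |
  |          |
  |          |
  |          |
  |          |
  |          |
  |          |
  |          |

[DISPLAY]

   █      │Next:       
   ███    │████        
          │            
          │            
          │            
          │            
          │Score:      
          │0           
          │            
          │            
          │            
          │            
          │            
          │            
          │            
          │            
          │            
          │            
          │            
          │            
          │            
          │            
          │            
          │            
          │            
          │            


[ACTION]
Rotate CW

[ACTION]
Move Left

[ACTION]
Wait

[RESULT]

          │Next:       
  ██      │████        
  █       │            
  █       │            
          │            
          │            
          │Score:      
          │0           
          │            
          │            
          │            
          │            
          │            
          │            
          │            
          │            
          │            
          │            
          │            
          │            
          │            
          │            
          │            
          │            
          │            
          │            


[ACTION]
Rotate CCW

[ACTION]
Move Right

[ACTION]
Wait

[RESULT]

          │Next:       
          │████        
   █      │            
   ███    │            
          │            
          │            
          │Score:      
          │0           
          │            
          │            
          │            
          │            
          │            
          │            
          │            
          │            
          │            
          │            
          │            
          │            
          │            
          │            
          │            
          │            
          │            
          │            


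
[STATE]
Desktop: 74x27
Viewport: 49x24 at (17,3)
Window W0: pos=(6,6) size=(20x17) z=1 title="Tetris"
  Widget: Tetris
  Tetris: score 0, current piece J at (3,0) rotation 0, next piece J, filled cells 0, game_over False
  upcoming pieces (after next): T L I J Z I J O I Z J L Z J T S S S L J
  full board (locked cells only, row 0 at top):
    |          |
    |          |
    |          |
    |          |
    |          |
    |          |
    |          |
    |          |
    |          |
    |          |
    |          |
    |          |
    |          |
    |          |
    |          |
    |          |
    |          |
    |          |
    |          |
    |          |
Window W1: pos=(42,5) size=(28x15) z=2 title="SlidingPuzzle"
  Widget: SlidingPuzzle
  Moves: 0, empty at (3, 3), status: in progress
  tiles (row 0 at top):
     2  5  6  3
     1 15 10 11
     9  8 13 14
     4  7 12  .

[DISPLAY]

                                                 
                                                 
                         ┏━━━━━━━━━━━━━━━━━━━━━━━
━━━━━━━━┓                ┃ SlidingPuzzle         
        ┃                ┠───────────────────────
────────┨                ┃┌────┬────┬────┬────┐  
        ┃                ┃│  2 │  5 │  6 │  3 │  
        ┃                ┃├────┼────┼────┼────┤  
        ┃                ┃│  1 │ 15 │ 10 │ 11 │  
        ┃                ┃├────┼────┼────┼────┤  
        ┃                ┃│  9 │  8 │ 13 │ 14 │  
        ┃                ┃├────┼────┼────┼────┤  
        ┃                ┃│  4 │  7 │ 12 │    │  
        ┃                ┃└────┴────┴────┴────┘  
        ┃                ┃Moves: 0               
        ┃                ┃                       
        ┃                ┗━━━━━━━━━━━━━━━━━━━━━━━
        ┃                                        
        ┃                                        
━━━━━━━━┛                                        
                                                 
                                                 
                                                 
                                                 


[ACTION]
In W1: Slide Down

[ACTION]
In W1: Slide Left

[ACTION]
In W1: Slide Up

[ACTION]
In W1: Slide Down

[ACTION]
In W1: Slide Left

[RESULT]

                                                 
                                                 
                         ┏━━━━━━━━━━━━━━━━━━━━━━━
━━━━━━━━┓                ┃ SlidingPuzzle         
        ┃                ┠───────────────────────
────────┨                ┃┌────┬────┬────┬────┐  
        ┃                ┃│  2 │  5 │  6 │  3 │  
        ┃                ┃├────┼────┼────┼────┤  
        ┃                ┃│  1 │ 15 │ 10 │ 11 │  
        ┃                ┃├────┼────┼────┼────┤  
        ┃                ┃│  9 │  8 │ 13 │    │  
        ┃                ┃├────┼────┼────┼────┤  
        ┃                ┃│  4 │  7 │ 12 │ 14 │  
        ┃                ┃└────┴────┴────┴────┘  
        ┃                ┃Moves: 3               
        ┃                ┃                       
        ┃                ┗━━━━━━━━━━━━━━━━━━━━━━━
        ┃                                        
        ┃                                        
━━━━━━━━┛                                        
                                                 
                                                 
                                                 
                                                 


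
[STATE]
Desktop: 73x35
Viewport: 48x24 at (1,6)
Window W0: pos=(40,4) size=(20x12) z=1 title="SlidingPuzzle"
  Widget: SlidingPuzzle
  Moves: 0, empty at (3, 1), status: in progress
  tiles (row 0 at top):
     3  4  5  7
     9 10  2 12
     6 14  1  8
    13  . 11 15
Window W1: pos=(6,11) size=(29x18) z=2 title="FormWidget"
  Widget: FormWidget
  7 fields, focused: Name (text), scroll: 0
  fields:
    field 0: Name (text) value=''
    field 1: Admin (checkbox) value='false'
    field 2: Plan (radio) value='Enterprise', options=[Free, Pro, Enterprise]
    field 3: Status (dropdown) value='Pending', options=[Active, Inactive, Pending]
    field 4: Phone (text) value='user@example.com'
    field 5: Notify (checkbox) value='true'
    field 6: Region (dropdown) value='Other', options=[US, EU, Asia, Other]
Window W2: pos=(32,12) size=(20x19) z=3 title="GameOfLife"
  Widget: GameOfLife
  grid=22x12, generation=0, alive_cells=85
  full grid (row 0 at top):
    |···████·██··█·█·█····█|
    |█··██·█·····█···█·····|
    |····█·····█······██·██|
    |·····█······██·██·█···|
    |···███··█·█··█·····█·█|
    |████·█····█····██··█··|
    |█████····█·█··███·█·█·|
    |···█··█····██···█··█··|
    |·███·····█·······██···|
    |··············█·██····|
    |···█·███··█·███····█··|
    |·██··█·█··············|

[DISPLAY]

                                       ┠────────
                                       ┃┌────┬──
                                       ┃│  3 │  
                                       ┃├────┼──
                                       ┃│  9 │ 1
     ┏━━━━━━━━━━━━━━━━━━━━━━━━━━━┓     ┃├────┼──
     ┃ FormWidget              ┏━━━━━━━━━━━━━━━━
     ┠─────────────────────────┃ GameOfLife     
     ┃> Name:       [          ┠────────────────
     ┃  Admin:      [ ]        ┃Gen: 0          
     ┃  Plan:       ( ) Free  (┃·████·██··█·█·█·
     ┃  Status:     [Pending   ┃·██·█·····█···█·
     ┃  Phone:      [user@examp┃··█·····█······█
     ┃  Notify:     [x]        ┃···█······██·██·
     ┃  Region:     [Other     ┃·███··█·█··█····
     ┃                         ┃██·█····█····██·
     ┃                         ┃███····█·█··███·
     ┃                         ┃·█··█····██···█·
     ┃                         ┃██·····█·······█
     ┃                         ┃············█·██
     ┃                         ┃·█·███··█·███···
     ┃                         ┃█··█·█··········
     ┗━━━━━━━━━━━━━━━━━━━━━━━━━┃                
                               ┃                


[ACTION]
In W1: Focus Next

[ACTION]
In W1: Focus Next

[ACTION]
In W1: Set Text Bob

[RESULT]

                                       ┠────────
                                       ┃┌────┬──
                                       ┃│  3 │  
                                       ┃├────┼──
                                       ┃│  9 │ 1
     ┏━━━━━━━━━━━━━━━━━━━━━━━━━━━┓     ┃├────┼──
     ┃ FormWidget              ┏━━━━━━━━━━━━━━━━
     ┠─────────────────────────┃ GameOfLife     
     ┃  Name:       [          ┠────────────────
     ┃  Admin:      [ ]        ┃Gen: 0          
     ┃> Plan:       ( ) Free  (┃·████·██··█·█·█·
     ┃  Status:     [Pending   ┃·██·█·····█···█·
     ┃  Phone:      [user@examp┃··█·····█······█
     ┃  Notify:     [x]        ┃···█······██·██·
     ┃  Region:     [Other     ┃·███··█·█··█····
     ┃                         ┃██·█····█····██·
     ┃                         ┃███····█·█··███·
     ┃                         ┃·█··█····██···█·
     ┃                         ┃██·····█·······█
     ┃                         ┃············█·██
     ┃                         ┃·█·███··█·███···
     ┃                         ┃█··█·█··········
     ┗━━━━━━━━━━━━━━━━━━━━━━━━━┃                
                               ┃                
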